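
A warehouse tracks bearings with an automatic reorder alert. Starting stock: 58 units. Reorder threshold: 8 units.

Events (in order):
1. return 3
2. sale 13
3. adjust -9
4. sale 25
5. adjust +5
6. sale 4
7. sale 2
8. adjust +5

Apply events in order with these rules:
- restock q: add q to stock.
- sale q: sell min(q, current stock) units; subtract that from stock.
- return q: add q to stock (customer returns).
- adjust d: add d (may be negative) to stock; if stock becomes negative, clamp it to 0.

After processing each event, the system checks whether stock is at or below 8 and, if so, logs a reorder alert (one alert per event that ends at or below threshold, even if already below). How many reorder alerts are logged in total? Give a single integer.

Processing events:
Start: stock = 58
  Event 1 (return 3): 58 + 3 = 61
  Event 2 (sale 13): sell min(13,61)=13. stock: 61 - 13 = 48. total_sold = 13
  Event 3 (adjust -9): 48 + -9 = 39
  Event 4 (sale 25): sell min(25,39)=25. stock: 39 - 25 = 14. total_sold = 38
  Event 5 (adjust +5): 14 + 5 = 19
  Event 6 (sale 4): sell min(4,19)=4. stock: 19 - 4 = 15. total_sold = 42
  Event 7 (sale 2): sell min(2,15)=2. stock: 15 - 2 = 13. total_sold = 44
  Event 8 (adjust +5): 13 + 5 = 18
Final: stock = 18, total_sold = 44

Checking against threshold 8:
  After event 1: stock=61 > 8
  After event 2: stock=48 > 8
  After event 3: stock=39 > 8
  After event 4: stock=14 > 8
  After event 5: stock=19 > 8
  After event 6: stock=15 > 8
  After event 7: stock=13 > 8
  After event 8: stock=18 > 8
Alert events: []. Count = 0

Answer: 0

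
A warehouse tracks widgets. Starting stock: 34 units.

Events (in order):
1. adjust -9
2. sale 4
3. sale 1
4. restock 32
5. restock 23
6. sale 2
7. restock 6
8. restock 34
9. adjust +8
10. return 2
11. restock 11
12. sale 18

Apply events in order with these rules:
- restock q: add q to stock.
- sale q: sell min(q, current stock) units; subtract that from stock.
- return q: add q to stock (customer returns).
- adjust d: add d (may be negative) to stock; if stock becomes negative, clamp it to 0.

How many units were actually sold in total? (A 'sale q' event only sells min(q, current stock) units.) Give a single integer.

Answer: 25

Derivation:
Processing events:
Start: stock = 34
  Event 1 (adjust -9): 34 + -9 = 25
  Event 2 (sale 4): sell min(4,25)=4. stock: 25 - 4 = 21. total_sold = 4
  Event 3 (sale 1): sell min(1,21)=1. stock: 21 - 1 = 20. total_sold = 5
  Event 4 (restock 32): 20 + 32 = 52
  Event 5 (restock 23): 52 + 23 = 75
  Event 6 (sale 2): sell min(2,75)=2. stock: 75 - 2 = 73. total_sold = 7
  Event 7 (restock 6): 73 + 6 = 79
  Event 8 (restock 34): 79 + 34 = 113
  Event 9 (adjust +8): 113 + 8 = 121
  Event 10 (return 2): 121 + 2 = 123
  Event 11 (restock 11): 123 + 11 = 134
  Event 12 (sale 18): sell min(18,134)=18. stock: 134 - 18 = 116. total_sold = 25
Final: stock = 116, total_sold = 25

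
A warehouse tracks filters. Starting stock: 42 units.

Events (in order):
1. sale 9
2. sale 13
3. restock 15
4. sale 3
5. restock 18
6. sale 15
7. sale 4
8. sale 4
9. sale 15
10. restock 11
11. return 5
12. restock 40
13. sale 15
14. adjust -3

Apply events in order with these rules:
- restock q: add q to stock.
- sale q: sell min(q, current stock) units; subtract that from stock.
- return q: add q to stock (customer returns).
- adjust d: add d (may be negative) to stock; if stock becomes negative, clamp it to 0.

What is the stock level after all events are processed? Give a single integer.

Processing events:
Start: stock = 42
  Event 1 (sale 9): sell min(9,42)=9. stock: 42 - 9 = 33. total_sold = 9
  Event 2 (sale 13): sell min(13,33)=13. stock: 33 - 13 = 20. total_sold = 22
  Event 3 (restock 15): 20 + 15 = 35
  Event 4 (sale 3): sell min(3,35)=3. stock: 35 - 3 = 32. total_sold = 25
  Event 5 (restock 18): 32 + 18 = 50
  Event 6 (sale 15): sell min(15,50)=15. stock: 50 - 15 = 35. total_sold = 40
  Event 7 (sale 4): sell min(4,35)=4. stock: 35 - 4 = 31. total_sold = 44
  Event 8 (sale 4): sell min(4,31)=4. stock: 31 - 4 = 27. total_sold = 48
  Event 9 (sale 15): sell min(15,27)=15. stock: 27 - 15 = 12. total_sold = 63
  Event 10 (restock 11): 12 + 11 = 23
  Event 11 (return 5): 23 + 5 = 28
  Event 12 (restock 40): 28 + 40 = 68
  Event 13 (sale 15): sell min(15,68)=15. stock: 68 - 15 = 53. total_sold = 78
  Event 14 (adjust -3): 53 + -3 = 50
Final: stock = 50, total_sold = 78

Answer: 50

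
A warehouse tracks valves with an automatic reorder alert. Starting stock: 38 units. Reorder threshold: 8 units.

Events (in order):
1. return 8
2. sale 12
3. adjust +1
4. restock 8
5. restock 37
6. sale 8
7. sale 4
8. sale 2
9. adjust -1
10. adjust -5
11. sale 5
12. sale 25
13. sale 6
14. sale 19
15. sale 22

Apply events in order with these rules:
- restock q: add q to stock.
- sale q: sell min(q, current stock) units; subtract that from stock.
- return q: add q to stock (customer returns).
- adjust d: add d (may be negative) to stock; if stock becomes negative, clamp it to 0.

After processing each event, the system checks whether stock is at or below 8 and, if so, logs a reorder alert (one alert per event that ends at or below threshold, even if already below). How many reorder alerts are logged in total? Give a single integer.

Answer: 2

Derivation:
Processing events:
Start: stock = 38
  Event 1 (return 8): 38 + 8 = 46
  Event 2 (sale 12): sell min(12,46)=12. stock: 46 - 12 = 34. total_sold = 12
  Event 3 (adjust +1): 34 + 1 = 35
  Event 4 (restock 8): 35 + 8 = 43
  Event 5 (restock 37): 43 + 37 = 80
  Event 6 (sale 8): sell min(8,80)=8. stock: 80 - 8 = 72. total_sold = 20
  Event 7 (sale 4): sell min(4,72)=4. stock: 72 - 4 = 68. total_sold = 24
  Event 8 (sale 2): sell min(2,68)=2. stock: 68 - 2 = 66. total_sold = 26
  Event 9 (adjust -1): 66 + -1 = 65
  Event 10 (adjust -5): 65 + -5 = 60
  Event 11 (sale 5): sell min(5,60)=5. stock: 60 - 5 = 55. total_sold = 31
  Event 12 (sale 25): sell min(25,55)=25. stock: 55 - 25 = 30. total_sold = 56
  Event 13 (sale 6): sell min(6,30)=6. stock: 30 - 6 = 24. total_sold = 62
  Event 14 (sale 19): sell min(19,24)=19. stock: 24 - 19 = 5. total_sold = 81
  Event 15 (sale 22): sell min(22,5)=5. stock: 5 - 5 = 0. total_sold = 86
Final: stock = 0, total_sold = 86

Checking against threshold 8:
  After event 1: stock=46 > 8
  After event 2: stock=34 > 8
  After event 3: stock=35 > 8
  After event 4: stock=43 > 8
  After event 5: stock=80 > 8
  After event 6: stock=72 > 8
  After event 7: stock=68 > 8
  After event 8: stock=66 > 8
  After event 9: stock=65 > 8
  After event 10: stock=60 > 8
  After event 11: stock=55 > 8
  After event 12: stock=30 > 8
  After event 13: stock=24 > 8
  After event 14: stock=5 <= 8 -> ALERT
  After event 15: stock=0 <= 8 -> ALERT
Alert events: [14, 15]. Count = 2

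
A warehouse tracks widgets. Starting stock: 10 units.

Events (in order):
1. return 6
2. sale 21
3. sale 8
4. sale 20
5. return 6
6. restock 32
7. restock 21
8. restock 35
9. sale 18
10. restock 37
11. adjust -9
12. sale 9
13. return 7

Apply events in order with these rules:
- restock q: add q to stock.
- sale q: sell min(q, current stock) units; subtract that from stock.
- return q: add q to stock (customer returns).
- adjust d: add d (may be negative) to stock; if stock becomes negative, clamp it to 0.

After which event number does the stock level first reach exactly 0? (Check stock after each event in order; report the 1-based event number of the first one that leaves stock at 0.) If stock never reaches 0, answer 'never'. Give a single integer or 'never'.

Processing events:
Start: stock = 10
  Event 1 (return 6): 10 + 6 = 16
  Event 2 (sale 21): sell min(21,16)=16. stock: 16 - 16 = 0. total_sold = 16
  Event 3 (sale 8): sell min(8,0)=0. stock: 0 - 0 = 0. total_sold = 16
  Event 4 (sale 20): sell min(20,0)=0. stock: 0 - 0 = 0. total_sold = 16
  Event 5 (return 6): 0 + 6 = 6
  Event 6 (restock 32): 6 + 32 = 38
  Event 7 (restock 21): 38 + 21 = 59
  Event 8 (restock 35): 59 + 35 = 94
  Event 9 (sale 18): sell min(18,94)=18. stock: 94 - 18 = 76. total_sold = 34
  Event 10 (restock 37): 76 + 37 = 113
  Event 11 (adjust -9): 113 + -9 = 104
  Event 12 (sale 9): sell min(9,104)=9. stock: 104 - 9 = 95. total_sold = 43
  Event 13 (return 7): 95 + 7 = 102
Final: stock = 102, total_sold = 43

First zero at event 2.

Answer: 2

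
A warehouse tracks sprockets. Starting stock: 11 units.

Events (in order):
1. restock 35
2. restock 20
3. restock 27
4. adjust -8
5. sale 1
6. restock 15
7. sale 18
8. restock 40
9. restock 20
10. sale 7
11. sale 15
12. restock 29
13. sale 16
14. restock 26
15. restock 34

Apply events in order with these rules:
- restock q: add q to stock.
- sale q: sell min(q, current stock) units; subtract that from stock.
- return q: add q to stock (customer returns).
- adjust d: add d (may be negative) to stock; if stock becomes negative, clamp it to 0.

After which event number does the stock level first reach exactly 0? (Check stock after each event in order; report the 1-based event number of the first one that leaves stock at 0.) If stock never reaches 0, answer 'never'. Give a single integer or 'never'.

Processing events:
Start: stock = 11
  Event 1 (restock 35): 11 + 35 = 46
  Event 2 (restock 20): 46 + 20 = 66
  Event 3 (restock 27): 66 + 27 = 93
  Event 4 (adjust -8): 93 + -8 = 85
  Event 5 (sale 1): sell min(1,85)=1. stock: 85 - 1 = 84. total_sold = 1
  Event 6 (restock 15): 84 + 15 = 99
  Event 7 (sale 18): sell min(18,99)=18. stock: 99 - 18 = 81. total_sold = 19
  Event 8 (restock 40): 81 + 40 = 121
  Event 9 (restock 20): 121 + 20 = 141
  Event 10 (sale 7): sell min(7,141)=7. stock: 141 - 7 = 134. total_sold = 26
  Event 11 (sale 15): sell min(15,134)=15. stock: 134 - 15 = 119. total_sold = 41
  Event 12 (restock 29): 119 + 29 = 148
  Event 13 (sale 16): sell min(16,148)=16. stock: 148 - 16 = 132. total_sold = 57
  Event 14 (restock 26): 132 + 26 = 158
  Event 15 (restock 34): 158 + 34 = 192
Final: stock = 192, total_sold = 57

Stock never reaches 0.

Answer: never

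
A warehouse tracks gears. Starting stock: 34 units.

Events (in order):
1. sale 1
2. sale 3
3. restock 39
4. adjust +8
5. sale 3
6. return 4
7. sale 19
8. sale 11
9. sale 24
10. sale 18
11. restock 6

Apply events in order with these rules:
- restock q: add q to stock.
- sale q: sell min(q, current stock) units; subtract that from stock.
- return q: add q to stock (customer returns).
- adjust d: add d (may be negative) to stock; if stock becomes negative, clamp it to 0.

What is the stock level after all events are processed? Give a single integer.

Answer: 12

Derivation:
Processing events:
Start: stock = 34
  Event 1 (sale 1): sell min(1,34)=1. stock: 34 - 1 = 33. total_sold = 1
  Event 2 (sale 3): sell min(3,33)=3. stock: 33 - 3 = 30. total_sold = 4
  Event 3 (restock 39): 30 + 39 = 69
  Event 4 (adjust +8): 69 + 8 = 77
  Event 5 (sale 3): sell min(3,77)=3. stock: 77 - 3 = 74. total_sold = 7
  Event 6 (return 4): 74 + 4 = 78
  Event 7 (sale 19): sell min(19,78)=19. stock: 78 - 19 = 59. total_sold = 26
  Event 8 (sale 11): sell min(11,59)=11. stock: 59 - 11 = 48. total_sold = 37
  Event 9 (sale 24): sell min(24,48)=24. stock: 48 - 24 = 24. total_sold = 61
  Event 10 (sale 18): sell min(18,24)=18. stock: 24 - 18 = 6. total_sold = 79
  Event 11 (restock 6): 6 + 6 = 12
Final: stock = 12, total_sold = 79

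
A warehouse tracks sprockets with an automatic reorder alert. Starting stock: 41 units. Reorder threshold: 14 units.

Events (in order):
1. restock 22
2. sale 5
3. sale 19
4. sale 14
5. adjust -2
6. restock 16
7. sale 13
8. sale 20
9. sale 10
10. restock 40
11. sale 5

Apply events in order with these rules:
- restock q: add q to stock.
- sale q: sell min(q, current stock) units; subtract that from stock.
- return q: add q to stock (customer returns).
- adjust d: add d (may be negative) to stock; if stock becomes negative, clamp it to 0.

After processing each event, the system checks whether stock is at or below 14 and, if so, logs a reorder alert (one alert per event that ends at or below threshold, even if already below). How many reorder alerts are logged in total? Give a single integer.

Processing events:
Start: stock = 41
  Event 1 (restock 22): 41 + 22 = 63
  Event 2 (sale 5): sell min(5,63)=5. stock: 63 - 5 = 58. total_sold = 5
  Event 3 (sale 19): sell min(19,58)=19. stock: 58 - 19 = 39. total_sold = 24
  Event 4 (sale 14): sell min(14,39)=14. stock: 39 - 14 = 25. total_sold = 38
  Event 5 (adjust -2): 25 + -2 = 23
  Event 6 (restock 16): 23 + 16 = 39
  Event 7 (sale 13): sell min(13,39)=13. stock: 39 - 13 = 26. total_sold = 51
  Event 8 (sale 20): sell min(20,26)=20. stock: 26 - 20 = 6. total_sold = 71
  Event 9 (sale 10): sell min(10,6)=6. stock: 6 - 6 = 0. total_sold = 77
  Event 10 (restock 40): 0 + 40 = 40
  Event 11 (sale 5): sell min(5,40)=5. stock: 40 - 5 = 35. total_sold = 82
Final: stock = 35, total_sold = 82

Checking against threshold 14:
  After event 1: stock=63 > 14
  After event 2: stock=58 > 14
  After event 3: stock=39 > 14
  After event 4: stock=25 > 14
  After event 5: stock=23 > 14
  After event 6: stock=39 > 14
  After event 7: stock=26 > 14
  After event 8: stock=6 <= 14 -> ALERT
  After event 9: stock=0 <= 14 -> ALERT
  After event 10: stock=40 > 14
  After event 11: stock=35 > 14
Alert events: [8, 9]. Count = 2

Answer: 2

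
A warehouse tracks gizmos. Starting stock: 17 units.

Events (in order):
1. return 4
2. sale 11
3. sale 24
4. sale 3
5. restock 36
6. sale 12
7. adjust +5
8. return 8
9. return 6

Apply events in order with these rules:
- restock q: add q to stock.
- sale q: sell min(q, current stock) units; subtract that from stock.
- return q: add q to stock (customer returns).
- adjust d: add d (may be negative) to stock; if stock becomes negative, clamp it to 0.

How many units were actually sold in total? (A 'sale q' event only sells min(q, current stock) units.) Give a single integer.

Answer: 33

Derivation:
Processing events:
Start: stock = 17
  Event 1 (return 4): 17 + 4 = 21
  Event 2 (sale 11): sell min(11,21)=11. stock: 21 - 11 = 10. total_sold = 11
  Event 3 (sale 24): sell min(24,10)=10. stock: 10 - 10 = 0. total_sold = 21
  Event 4 (sale 3): sell min(3,0)=0. stock: 0 - 0 = 0. total_sold = 21
  Event 5 (restock 36): 0 + 36 = 36
  Event 6 (sale 12): sell min(12,36)=12. stock: 36 - 12 = 24. total_sold = 33
  Event 7 (adjust +5): 24 + 5 = 29
  Event 8 (return 8): 29 + 8 = 37
  Event 9 (return 6): 37 + 6 = 43
Final: stock = 43, total_sold = 33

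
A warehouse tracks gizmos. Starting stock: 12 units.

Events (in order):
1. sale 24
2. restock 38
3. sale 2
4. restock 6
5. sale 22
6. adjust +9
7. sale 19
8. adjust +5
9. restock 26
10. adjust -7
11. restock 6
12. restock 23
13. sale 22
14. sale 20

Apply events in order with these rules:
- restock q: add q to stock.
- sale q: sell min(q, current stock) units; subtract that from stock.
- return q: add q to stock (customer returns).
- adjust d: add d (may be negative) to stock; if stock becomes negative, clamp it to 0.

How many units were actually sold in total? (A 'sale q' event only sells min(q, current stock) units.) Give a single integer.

Answer: 97

Derivation:
Processing events:
Start: stock = 12
  Event 1 (sale 24): sell min(24,12)=12. stock: 12 - 12 = 0. total_sold = 12
  Event 2 (restock 38): 0 + 38 = 38
  Event 3 (sale 2): sell min(2,38)=2. stock: 38 - 2 = 36. total_sold = 14
  Event 4 (restock 6): 36 + 6 = 42
  Event 5 (sale 22): sell min(22,42)=22. stock: 42 - 22 = 20. total_sold = 36
  Event 6 (adjust +9): 20 + 9 = 29
  Event 7 (sale 19): sell min(19,29)=19. stock: 29 - 19 = 10. total_sold = 55
  Event 8 (adjust +5): 10 + 5 = 15
  Event 9 (restock 26): 15 + 26 = 41
  Event 10 (adjust -7): 41 + -7 = 34
  Event 11 (restock 6): 34 + 6 = 40
  Event 12 (restock 23): 40 + 23 = 63
  Event 13 (sale 22): sell min(22,63)=22. stock: 63 - 22 = 41. total_sold = 77
  Event 14 (sale 20): sell min(20,41)=20. stock: 41 - 20 = 21. total_sold = 97
Final: stock = 21, total_sold = 97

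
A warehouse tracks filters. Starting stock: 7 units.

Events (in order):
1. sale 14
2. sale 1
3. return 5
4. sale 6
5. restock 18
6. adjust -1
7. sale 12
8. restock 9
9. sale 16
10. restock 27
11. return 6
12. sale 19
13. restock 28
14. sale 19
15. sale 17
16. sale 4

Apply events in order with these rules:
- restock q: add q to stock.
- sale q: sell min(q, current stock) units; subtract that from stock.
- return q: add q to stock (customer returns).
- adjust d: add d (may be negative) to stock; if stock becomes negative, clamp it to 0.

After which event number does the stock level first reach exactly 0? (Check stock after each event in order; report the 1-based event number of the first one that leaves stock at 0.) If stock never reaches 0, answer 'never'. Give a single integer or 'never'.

Processing events:
Start: stock = 7
  Event 1 (sale 14): sell min(14,7)=7. stock: 7 - 7 = 0. total_sold = 7
  Event 2 (sale 1): sell min(1,0)=0. stock: 0 - 0 = 0. total_sold = 7
  Event 3 (return 5): 0 + 5 = 5
  Event 4 (sale 6): sell min(6,5)=5. stock: 5 - 5 = 0. total_sold = 12
  Event 5 (restock 18): 0 + 18 = 18
  Event 6 (adjust -1): 18 + -1 = 17
  Event 7 (sale 12): sell min(12,17)=12. stock: 17 - 12 = 5. total_sold = 24
  Event 8 (restock 9): 5 + 9 = 14
  Event 9 (sale 16): sell min(16,14)=14. stock: 14 - 14 = 0. total_sold = 38
  Event 10 (restock 27): 0 + 27 = 27
  Event 11 (return 6): 27 + 6 = 33
  Event 12 (sale 19): sell min(19,33)=19. stock: 33 - 19 = 14. total_sold = 57
  Event 13 (restock 28): 14 + 28 = 42
  Event 14 (sale 19): sell min(19,42)=19. stock: 42 - 19 = 23. total_sold = 76
  Event 15 (sale 17): sell min(17,23)=17. stock: 23 - 17 = 6. total_sold = 93
  Event 16 (sale 4): sell min(4,6)=4. stock: 6 - 4 = 2. total_sold = 97
Final: stock = 2, total_sold = 97

First zero at event 1.

Answer: 1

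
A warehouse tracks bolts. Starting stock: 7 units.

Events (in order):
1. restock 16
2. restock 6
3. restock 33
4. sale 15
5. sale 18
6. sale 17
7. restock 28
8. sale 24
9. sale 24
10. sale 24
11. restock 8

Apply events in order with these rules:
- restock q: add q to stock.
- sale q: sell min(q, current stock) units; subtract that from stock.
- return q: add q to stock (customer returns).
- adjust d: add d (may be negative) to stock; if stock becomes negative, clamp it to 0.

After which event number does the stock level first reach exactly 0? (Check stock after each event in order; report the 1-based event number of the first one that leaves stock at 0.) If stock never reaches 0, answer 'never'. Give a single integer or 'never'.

Answer: 9

Derivation:
Processing events:
Start: stock = 7
  Event 1 (restock 16): 7 + 16 = 23
  Event 2 (restock 6): 23 + 6 = 29
  Event 3 (restock 33): 29 + 33 = 62
  Event 4 (sale 15): sell min(15,62)=15. stock: 62 - 15 = 47. total_sold = 15
  Event 5 (sale 18): sell min(18,47)=18. stock: 47 - 18 = 29. total_sold = 33
  Event 6 (sale 17): sell min(17,29)=17. stock: 29 - 17 = 12. total_sold = 50
  Event 7 (restock 28): 12 + 28 = 40
  Event 8 (sale 24): sell min(24,40)=24. stock: 40 - 24 = 16. total_sold = 74
  Event 9 (sale 24): sell min(24,16)=16. stock: 16 - 16 = 0. total_sold = 90
  Event 10 (sale 24): sell min(24,0)=0. stock: 0 - 0 = 0. total_sold = 90
  Event 11 (restock 8): 0 + 8 = 8
Final: stock = 8, total_sold = 90

First zero at event 9.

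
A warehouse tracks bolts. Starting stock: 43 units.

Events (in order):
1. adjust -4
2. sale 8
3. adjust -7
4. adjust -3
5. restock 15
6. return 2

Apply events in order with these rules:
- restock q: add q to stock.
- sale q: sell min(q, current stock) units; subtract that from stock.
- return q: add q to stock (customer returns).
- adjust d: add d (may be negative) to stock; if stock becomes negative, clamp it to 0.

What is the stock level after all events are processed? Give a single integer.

Answer: 38

Derivation:
Processing events:
Start: stock = 43
  Event 1 (adjust -4): 43 + -4 = 39
  Event 2 (sale 8): sell min(8,39)=8. stock: 39 - 8 = 31. total_sold = 8
  Event 3 (adjust -7): 31 + -7 = 24
  Event 4 (adjust -3): 24 + -3 = 21
  Event 5 (restock 15): 21 + 15 = 36
  Event 6 (return 2): 36 + 2 = 38
Final: stock = 38, total_sold = 8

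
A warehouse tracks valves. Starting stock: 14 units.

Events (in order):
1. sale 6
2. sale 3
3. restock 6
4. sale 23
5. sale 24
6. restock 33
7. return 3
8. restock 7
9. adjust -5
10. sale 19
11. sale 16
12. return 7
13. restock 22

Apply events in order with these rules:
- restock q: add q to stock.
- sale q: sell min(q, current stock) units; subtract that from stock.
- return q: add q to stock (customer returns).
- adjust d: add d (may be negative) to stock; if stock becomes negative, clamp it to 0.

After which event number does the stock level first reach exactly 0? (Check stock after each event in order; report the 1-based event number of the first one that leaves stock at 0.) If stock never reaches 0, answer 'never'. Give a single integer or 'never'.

Processing events:
Start: stock = 14
  Event 1 (sale 6): sell min(6,14)=6. stock: 14 - 6 = 8. total_sold = 6
  Event 2 (sale 3): sell min(3,8)=3. stock: 8 - 3 = 5. total_sold = 9
  Event 3 (restock 6): 5 + 6 = 11
  Event 4 (sale 23): sell min(23,11)=11. stock: 11 - 11 = 0. total_sold = 20
  Event 5 (sale 24): sell min(24,0)=0. stock: 0 - 0 = 0. total_sold = 20
  Event 6 (restock 33): 0 + 33 = 33
  Event 7 (return 3): 33 + 3 = 36
  Event 8 (restock 7): 36 + 7 = 43
  Event 9 (adjust -5): 43 + -5 = 38
  Event 10 (sale 19): sell min(19,38)=19. stock: 38 - 19 = 19. total_sold = 39
  Event 11 (sale 16): sell min(16,19)=16. stock: 19 - 16 = 3. total_sold = 55
  Event 12 (return 7): 3 + 7 = 10
  Event 13 (restock 22): 10 + 22 = 32
Final: stock = 32, total_sold = 55

First zero at event 4.

Answer: 4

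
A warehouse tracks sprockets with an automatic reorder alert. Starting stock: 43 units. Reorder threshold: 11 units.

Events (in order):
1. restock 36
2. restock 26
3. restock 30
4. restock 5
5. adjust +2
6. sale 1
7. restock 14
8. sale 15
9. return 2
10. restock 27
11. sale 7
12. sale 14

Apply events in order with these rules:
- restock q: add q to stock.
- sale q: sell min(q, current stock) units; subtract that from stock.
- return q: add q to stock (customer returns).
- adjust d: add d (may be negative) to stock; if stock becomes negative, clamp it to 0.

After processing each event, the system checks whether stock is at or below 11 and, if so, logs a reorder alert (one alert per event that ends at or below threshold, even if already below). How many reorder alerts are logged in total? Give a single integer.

Answer: 0

Derivation:
Processing events:
Start: stock = 43
  Event 1 (restock 36): 43 + 36 = 79
  Event 2 (restock 26): 79 + 26 = 105
  Event 3 (restock 30): 105 + 30 = 135
  Event 4 (restock 5): 135 + 5 = 140
  Event 5 (adjust +2): 140 + 2 = 142
  Event 6 (sale 1): sell min(1,142)=1. stock: 142 - 1 = 141. total_sold = 1
  Event 7 (restock 14): 141 + 14 = 155
  Event 8 (sale 15): sell min(15,155)=15. stock: 155 - 15 = 140. total_sold = 16
  Event 9 (return 2): 140 + 2 = 142
  Event 10 (restock 27): 142 + 27 = 169
  Event 11 (sale 7): sell min(7,169)=7. stock: 169 - 7 = 162. total_sold = 23
  Event 12 (sale 14): sell min(14,162)=14. stock: 162 - 14 = 148. total_sold = 37
Final: stock = 148, total_sold = 37

Checking against threshold 11:
  After event 1: stock=79 > 11
  After event 2: stock=105 > 11
  After event 3: stock=135 > 11
  After event 4: stock=140 > 11
  After event 5: stock=142 > 11
  After event 6: stock=141 > 11
  After event 7: stock=155 > 11
  After event 8: stock=140 > 11
  After event 9: stock=142 > 11
  After event 10: stock=169 > 11
  After event 11: stock=162 > 11
  After event 12: stock=148 > 11
Alert events: []. Count = 0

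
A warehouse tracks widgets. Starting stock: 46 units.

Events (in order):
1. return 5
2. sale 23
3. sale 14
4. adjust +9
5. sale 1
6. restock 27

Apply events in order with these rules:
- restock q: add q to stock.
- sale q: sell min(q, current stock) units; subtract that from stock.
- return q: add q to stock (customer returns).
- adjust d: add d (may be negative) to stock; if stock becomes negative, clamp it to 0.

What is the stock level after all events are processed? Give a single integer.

Processing events:
Start: stock = 46
  Event 1 (return 5): 46 + 5 = 51
  Event 2 (sale 23): sell min(23,51)=23. stock: 51 - 23 = 28. total_sold = 23
  Event 3 (sale 14): sell min(14,28)=14. stock: 28 - 14 = 14. total_sold = 37
  Event 4 (adjust +9): 14 + 9 = 23
  Event 5 (sale 1): sell min(1,23)=1. stock: 23 - 1 = 22. total_sold = 38
  Event 6 (restock 27): 22 + 27 = 49
Final: stock = 49, total_sold = 38

Answer: 49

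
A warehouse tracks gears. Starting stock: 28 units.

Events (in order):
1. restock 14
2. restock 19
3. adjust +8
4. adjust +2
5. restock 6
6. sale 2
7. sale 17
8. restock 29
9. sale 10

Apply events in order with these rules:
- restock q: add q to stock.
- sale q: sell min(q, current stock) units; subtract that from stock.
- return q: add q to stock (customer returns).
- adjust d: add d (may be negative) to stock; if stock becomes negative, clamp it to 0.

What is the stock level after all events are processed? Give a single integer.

Processing events:
Start: stock = 28
  Event 1 (restock 14): 28 + 14 = 42
  Event 2 (restock 19): 42 + 19 = 61
  Event 3 (adjust +8): 61 + 8 = 69
  Event 4 (adjust +2): 69 + 2 = 71
  Event 5 (restock 6): 71 + 6 = 77
  Event 6 (sale 2): sell min(2,77)=2. stock: 77 - 2 = 75. total_sold = 2
  Event 7 (sale 17): sell min(17,75)=17. stock: 75 - 17 = 58. total_sold = 19
  Event 8 (restock 29): 58 + 29 = 87
  Event 9 (sale 10): sell min(10,87)=10. stock: 87 - 10 = 77. total_sold = 29
Final: stock = 77, total_sold = 29

Answer: 77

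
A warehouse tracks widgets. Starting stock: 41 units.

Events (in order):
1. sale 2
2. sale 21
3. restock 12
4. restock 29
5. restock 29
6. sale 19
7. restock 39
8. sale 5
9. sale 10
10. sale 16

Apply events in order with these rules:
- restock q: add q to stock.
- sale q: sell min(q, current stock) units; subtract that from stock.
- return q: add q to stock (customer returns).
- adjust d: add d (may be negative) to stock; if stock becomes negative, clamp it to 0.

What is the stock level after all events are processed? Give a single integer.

Answer: 77

Derivation:
Processing events:
Start: stock = 41
  Event 1 (sale 2): sell min(2,41)=2. stock: 41 - 2 = 39. total_sold = 2
  Event 2 (sale 21): sell min(21,39)=21. stock: 39 - 21 = 18. total_sold = 23
  Event 3 (restock 12): 18 + 12 = 30
  Event 4 (restock 29): 30 + 29 = 59
  Event 5 (restock 29): 59 + 29 = 88
  Event 6 (sale 19): sell min(19,88)=19. stock: 88 - 19 = 69. total_sold = 42
  Event 7 (restock 39): 69 + 39 = 108
  Event 8 (sale 5): sell min(5,108)=5. stock: 108 - 5 = 103. total_sold = 47
  Event 9 (sale 10): sell min(10,103)=10. stock: 103 - 10 = 93. total_sold = 57
  Event 10 (sale 16): sell min(16,93)=16. stock: 93 - 16 = 77. total_sold = 73
Final: stock = 77, total_sold = 73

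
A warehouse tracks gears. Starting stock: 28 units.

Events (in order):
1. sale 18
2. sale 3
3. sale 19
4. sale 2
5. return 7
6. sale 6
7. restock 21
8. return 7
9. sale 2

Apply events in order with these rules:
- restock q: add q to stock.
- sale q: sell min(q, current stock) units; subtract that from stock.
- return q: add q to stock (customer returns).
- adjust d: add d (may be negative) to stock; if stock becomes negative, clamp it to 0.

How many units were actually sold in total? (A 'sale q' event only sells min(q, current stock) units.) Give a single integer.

Processing events:
Start: stock = 28
  Event 1 (sale 18): sell min(18,28)=18. stock: 28 - 18 = 10. total_sold = 18
  Event 2 (sale 3): sell min(3,10)=3. stock: 10 - 3 = 7. total_sold = 21
  Event 3 (sale 19): sell min(19,7)=7. stock: 7 - 7 = 0. total_sold = 28
  Event 4 (sale 2): sell min(2,0)=0. stock: 0 - 0 = 0. total_sold = 28
  Event 5 (return 7): 0 + 7 = 7
  Event 6 (sale 6): sell min(6,7)=6. stock: 7 - 6 = 1. total_sold = 34
  Event 7 (restock 21): 1 + 21 = 22
  Event 8 (return 7): 22 + 7 = 29
  Event 9 (sale 2): sell min(2,29)=2. stock: 29 - 2 = 27. total_sold = 36
Final: stock = 27, total_sold = 36

Answer: 36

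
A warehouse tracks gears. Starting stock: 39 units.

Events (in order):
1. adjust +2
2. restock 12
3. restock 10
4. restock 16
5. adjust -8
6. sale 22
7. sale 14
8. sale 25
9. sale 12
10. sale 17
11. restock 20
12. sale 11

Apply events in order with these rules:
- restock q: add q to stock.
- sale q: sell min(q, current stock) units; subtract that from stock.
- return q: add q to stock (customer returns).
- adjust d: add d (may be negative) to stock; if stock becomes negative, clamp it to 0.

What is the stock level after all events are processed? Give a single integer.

Processing events:
Start: stock = 39
  Event 1 (adjust +2): 39 + 2 = 41
  Event 2 (restock 12): 41 + 12 = 53
  Event 3 (restock 10): 53 + 10 = 63
  Event 4 (restock 16): 63 + 16 = 79
  Event 5 (adjust -8): 79 + -8 = 71
  Event 6 (sale 22): sell min(22,71)=22. stock: 71 - 22 = 49. total_sold = 22
  Event 7 (sale 14): sell min(14,49)=14. stock: 49 - 14 = 35. total_sold = 36
  Event 8 (sale 25): sell min(25,35)=25. stock: 35 - 25 = 10. total_sold = 61
  Event 9 (sale 12): sell min(12,10)=10. stock: 10 - 10 = 0. total_sold = 71
  Event 10 (sale 17): sell min(17,0)=0. stock: 0 - 0 = 0. total_sold = 71
  Event 11 (restock 20): 0 + 20 = 20
  Event 12 (sale 11): sell min(11,20)=11. stock: 20 - 11 = 9. total_sold = 82
Final: stock = 9, total_sold = 82

Answer: 9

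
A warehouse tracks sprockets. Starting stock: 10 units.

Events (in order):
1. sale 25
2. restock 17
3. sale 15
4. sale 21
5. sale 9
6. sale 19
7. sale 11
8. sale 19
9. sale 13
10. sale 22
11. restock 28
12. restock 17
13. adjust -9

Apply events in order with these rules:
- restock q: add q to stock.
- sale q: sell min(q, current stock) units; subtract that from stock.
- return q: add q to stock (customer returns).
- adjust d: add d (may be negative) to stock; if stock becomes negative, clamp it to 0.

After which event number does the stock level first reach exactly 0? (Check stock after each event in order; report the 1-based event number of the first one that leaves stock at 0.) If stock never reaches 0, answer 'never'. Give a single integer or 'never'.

Answer: 1

Derivation:
Processing events:
Start: stock = 10
  Event 1 (sale 25): sell min(25,10)=10. stock: 10 - 10 = 0. total_sold = 10
  Event 2 (restock 17): 0 + 17 = 17
  Event 3 (sale 15): sell min(15,17)=15. stock: 17 - 15 = 2. total_sold = 25
  Event 4 (sale 21): sell min(21,2)=2. stock: 2 - 2 = 0. total_sold = 27
  Event 5 (sale 9): sell min(9,0)=0. stock: 0 - 0 = 0. total_sold = 27
  Event 6 (sale 19): sell min(19,0)=0. stock: 0 - 0 = 0. total_sold = 27
  Event 7 (sale 11): sell min(11,0)=0. stock: 0 - 0 = 0. total_sold = 27
  Event 8 (sale 19): sell min(19,0)=0. stock: 0 - 0 = 0. total_sold = 27
  Event 9 (sale 13): sell min(13,0)=0. stock: 0 - 0 = 0. total_sold = 27
  Event 10 (sale 22): sell min(22,0)=0. stock: 0 - 0 = 0. total_sold = 27
  Event 11 (restock 28): 0 + 28 = 28
  Event 12 (restock 17): 28 + 17 = 45
  Event 13 (adjust -9): 45 + -9 = 36
Final: stock = 36, total_sold = 27

First zero at event 1.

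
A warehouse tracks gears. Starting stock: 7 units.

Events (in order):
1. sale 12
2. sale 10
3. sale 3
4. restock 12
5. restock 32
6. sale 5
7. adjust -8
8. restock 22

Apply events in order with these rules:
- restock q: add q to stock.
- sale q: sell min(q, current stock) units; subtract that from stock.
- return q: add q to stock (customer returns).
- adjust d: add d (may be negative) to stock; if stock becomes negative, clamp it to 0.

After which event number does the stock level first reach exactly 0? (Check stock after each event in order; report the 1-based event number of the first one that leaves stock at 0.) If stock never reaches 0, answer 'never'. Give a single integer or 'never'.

Processing events:
Start: stock = 7
  Event 1 (sale 12): sell min(12,7)=7. stock: 7 - 7 = 0. total_sold = 7
  Event 2 (sale 10): sell min(10,0)=0. stock: 0 - 0 = 0. total_sold = 7
  Event 3 (sale 3): sell min(3,0)=0. stock: 0 - 0 = 0. total_sold = 7
  Event 4 (restock 12): 0 + 12 = 12
  Event 5 (restock 32): 12 + 32 = 44
  Event 6 (sale 5): sell min(5,44)=5. stock: 44 - 5 = 39. total_sold = 12
  Event 7 (adjust -8): 39 + -8 = 31
  Event 8 (restock 22): 31 + 22 = 53
Final: stock = 53, total_sold = 12

First zero at event 1.

Answer: 1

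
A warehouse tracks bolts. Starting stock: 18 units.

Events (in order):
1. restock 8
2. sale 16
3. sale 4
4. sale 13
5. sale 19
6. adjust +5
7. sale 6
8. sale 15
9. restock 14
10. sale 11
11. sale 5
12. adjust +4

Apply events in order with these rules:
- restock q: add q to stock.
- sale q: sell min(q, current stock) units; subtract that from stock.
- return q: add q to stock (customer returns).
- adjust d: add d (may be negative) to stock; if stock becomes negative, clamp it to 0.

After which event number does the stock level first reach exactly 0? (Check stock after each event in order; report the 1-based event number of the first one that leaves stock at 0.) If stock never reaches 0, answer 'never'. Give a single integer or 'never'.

Answer: 4

Derivation:
Processing events:
Start: stock = 18
  Event 1 (restock 8): 18 + 8 = 26
  Event 2 (sale 16): sell min(16,26)=16. stock: 26 - 16 = 10. total_sold = 16
  Event 3 (sale 4): sell min(4,10)=4. stock: 10 - 4 = 6. total_sold = 20
  Event 4 (sale 13): sell min(13,6)=6. stock: 6 - 6 = 0. total_sold = 26
  Event 5 (sale 19): sell min(19,0)=0. stock: 0 - 0 = 0. total_sold = 26
  Event 6 (adjust +5): 0 + 5 = 5
  Event 7 (sale 6): sell min(6,5)=5. stock: 5 - 5 = 0. total_sold = 31
  Event 8 (sale 15): sell min(15,0)=0. stock: 0 - 0 = 0. total_sold = 31
  Event 9 (restock 14): 0 + 14 = 14
  Event 10 (sale 11): sell min(11,14)=11. stock: 14 - 11 = 3. total_sold = 42
  Event 11 (sale 5): sell min(5,3)=3. stock: 3 - 3 = 0. total_sold = 45
  Event 12 (adjust +4): 0 + 4 = 4
Final: stock = 4, total_sold = 45

First zero at event 4.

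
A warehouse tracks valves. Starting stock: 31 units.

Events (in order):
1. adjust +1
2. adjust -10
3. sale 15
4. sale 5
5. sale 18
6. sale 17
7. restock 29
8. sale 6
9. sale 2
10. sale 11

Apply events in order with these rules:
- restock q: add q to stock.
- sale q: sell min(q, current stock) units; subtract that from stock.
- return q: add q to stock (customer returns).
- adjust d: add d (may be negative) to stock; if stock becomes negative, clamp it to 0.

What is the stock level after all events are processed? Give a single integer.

Processing events:
Start: stock = 31
  Event 1 (adjust +1): 31 + 1 = 32
  Event 2 (adjust -10): 32 + -10 = 22
  Event 3 (sale 15): sell min(15,22)=15. stock: 22 - 15 = 7. total_sold = 15
  Event 4 (sale 5): sell min(5,7)=5. stock: 7 - 5 = 2. total_sold = 20
  Event 5 (sale 18): sell min(18,2)=2. stock: 2 - 2 = 0. total_sold = 22
  Event 6 (sale 17): sell min(17,0)=0. stock: 0 - 0 = 0. total_sold = 22
  Event 7 (restock 29): 0 + 29 = 29
  Event 8 (sale 6): sell min(6,29)=6. stock: 29 - 6 = 23. total_sold = 28
  Event 9 (sale 2): sell min(2,23)=2. stock: 23 - 2 = 21. total_sold = 30
  Event 10 (sale 11): sell min(11,21)=11. stock: 21 - 11 = 10. total_sold = 41
Final: stock = 10, total_sold = 41

Answer: 10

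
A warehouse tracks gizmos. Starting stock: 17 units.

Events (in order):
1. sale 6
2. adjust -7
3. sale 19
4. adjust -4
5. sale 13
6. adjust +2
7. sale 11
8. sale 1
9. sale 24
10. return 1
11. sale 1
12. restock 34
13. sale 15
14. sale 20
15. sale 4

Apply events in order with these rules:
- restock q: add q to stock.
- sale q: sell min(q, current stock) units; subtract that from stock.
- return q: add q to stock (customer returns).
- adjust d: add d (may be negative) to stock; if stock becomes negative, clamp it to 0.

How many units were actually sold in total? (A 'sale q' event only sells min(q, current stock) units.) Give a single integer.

Answer: 47

Derivation:
Processing events:
Start: stock = 17
  Event 1 (sale 6): sell min(6,17)=6. stock: 17 - 6 = 11. total_sold = 6
  Event 2 (adjust -7): 11 + -7 = 4
  Event 3 (sale 19): sell min(19,4)=4. stock: 4 - 4 = 0. total_sold = 10
  Event 4 (adjust -4): 0 + -4 = 0 (clamped to 0)
  Event 5 (sale 13): sell min(13,0)=0. stock: 0 - 0 = 0. total_sold = 10
  Event 6 (adjust +2): 0 + 2 = 2
  Event 7 (sale 11): sell min(11,2)=2. stock: 2 - 2 = 0. total_sold = 12
  Event 8 (sale 1): sell min(1,0)=0. stock: 0 - 0 = 0. total_sold = 12
  Event 9 (sale 24): sell min(24,0)=0. stock: 0 - 0 = 0. total_sold = 12
  Event 10 (return 1): 0 + 1 = 1
  Event 11 (sale 1): sell min(1,1)=1. stock: 1 - 1 = 0. total_sold = 13
  Event 12 (restock 34): 0 + 34 = 34
  Event 13 (sale 15): sell min(15,34)=15. stock: 34 - 15 = 19. total_sold = 28
  Event 14 (sale 20): sell min(20,19)=19. stock: 19 - 19 = 0. total_sold = 47
  Event 15 (sale 4): sell min(4,0)=0. stock: 0 - 0 = 0. total_sold = 47
Final: stock = 0, total_sold = 47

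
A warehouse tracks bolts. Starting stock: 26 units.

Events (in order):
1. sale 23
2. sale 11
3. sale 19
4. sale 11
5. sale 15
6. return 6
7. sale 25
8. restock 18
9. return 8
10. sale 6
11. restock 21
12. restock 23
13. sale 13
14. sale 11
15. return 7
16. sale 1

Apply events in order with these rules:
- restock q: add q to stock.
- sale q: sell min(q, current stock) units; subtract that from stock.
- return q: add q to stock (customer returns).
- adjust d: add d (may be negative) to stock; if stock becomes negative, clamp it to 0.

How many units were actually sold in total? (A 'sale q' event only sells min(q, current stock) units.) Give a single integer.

Processing events:
Start: stock = 26
  Event 1 (sale 23): sell min(23,26)=23. stock: 26 - 23 = 3. total_sold = 23
  Event 2 (sale 11): sell min(11,3)=3. stock: 3 - 3 = 0. total_sold = 26
  Event 3 (sale 19): sell min(19,0)=0. stock: 0 - 0 = 0. total_sold = 26
  Event 4 (sale 11): sell min(11,0)=0. stock: 0 - 0 = 0. total_sold = 26
  Event 5 (sale 15): sell min(15,0)=0. stock: 0 - 0 = 0. total_sold = 26
  Event 6 (return 6): 0 + 6 = 6
  Event 7 (sale 25): sell min(25,6)=6. stock: 6 - 6 = 0. total_sold = 32
  Event 8 (restock 18): 0 + 18 = 18
  Event 9 (return 8): 18 + 8 = 26
  Event 10 (sale 6): sell min(6,26)=6. stock: 26 - 6 = 20. total_sold = 38
  Event 11 (restock 21): 20 + 21 = 41
  Event 12 (restock 23): 41 + 23 = 64
  Event 13 (sale 13): sell min(13,64)=13. stock: 64 - 13 = 51. total_sold = 51
  Event 14 (sale 11): sell min(11,51)=11. stock: 51 - 11 = 40. total_sold = 62
  Event 15 (return 7): 40 + 7 = 47
  Event 16 (sale 1): sell min(1,47)=1. stock: 47 - 1 = 46. total_sold = 63
Final: stock = 46, total_sold = 63

Answer: 63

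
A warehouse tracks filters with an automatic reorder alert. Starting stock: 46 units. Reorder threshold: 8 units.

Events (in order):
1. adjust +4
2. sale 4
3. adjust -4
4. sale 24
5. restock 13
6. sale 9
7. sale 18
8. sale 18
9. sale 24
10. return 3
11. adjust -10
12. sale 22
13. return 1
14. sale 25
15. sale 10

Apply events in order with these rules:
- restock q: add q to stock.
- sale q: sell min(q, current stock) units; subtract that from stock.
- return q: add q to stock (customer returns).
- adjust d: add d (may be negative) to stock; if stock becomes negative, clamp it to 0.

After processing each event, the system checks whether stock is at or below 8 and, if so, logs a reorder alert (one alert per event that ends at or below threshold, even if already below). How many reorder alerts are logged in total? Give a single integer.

Answer: 9

Derivation:
Processing events:
Start: stock = 46
  Event 1 (adjust +4): 46 + 4 = 50
  Event 2 (sale 4): sell min(4,50)=4. stock: 50 - 4 = 46. total_sold = 4
  Event 3 (adjust -4): 46 + -4 = 42
  Event 4 (sale 24): sell min(24,42)=24. stock: 42 - 24 = 18. total_sold = 28
  Event 5 (restock 13): 18 + 13 = 31
  Event 6 (sale 9): sell min(9,31)=9. stock: 31 - 9 = 22. total_sold = 37
  Event 7 (sale 18): sell min(18,22)=18. stock: 22 - 18 = 4. total_sold = 55
  Event 8 (sale 18): sell min(18,4)=4. stock: 4 - 4 = 0. total_sold = 59
  Event 9 (sale 24): sell min(24,0)=0. stock: 0 - 0 = 0. total_sold = 59
  Event 10 (return 3): 0 + 3 = 3
  Event 11 (adjust -10): 3 + -10 = 0 (clamped to 0)
  Event 12 (sale 22): sell min(22,0)=0. stock: 0 - 0 = 0. total_sold = 59
  Event 13 (return 1): 0 + 1 = 1
  Event 14 (sale 25): sell min(25,1)=1. stock: 1 - 1 = 0. total_sold = 60
  Event 15 (sale 10): sell min(10,0)=0. stock: 0 - 0 = 0. total_sold = 60
Final: stock = 0, total_sold = 60

Checking against threshold 8:
  After event 1: stock=50 > 8
  After event 2: stock=46 > 8
  After event 3: stock=42 > 8
  After event 4: stock=18 > 8
  After event 5: stock=31 > 8
  After event 6: stock=22 > 8
  After event 7: stock=4 <= 8 -> ALERT
  After event 8: stock=0 <= 8 -> ALERT
  After event 9: stock=0 <= 8 -> ALERT
  After event 10: stock=3 <= 8 -> ALERT
  After event 11: stock=0 <= 8 -> ALERT
  After event 12: stock=0 <= 8 -> ALERT
  After event 13: stock=1 <= 8 -> ALERT
  After event 14: stock=0 <= 8 -> ALERT
  After event 15: stock=0 <= 8 -> ALERT
Alert events: [7, 8, 9, 10, 11, 12, 13, 14, 15]. Count = 9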